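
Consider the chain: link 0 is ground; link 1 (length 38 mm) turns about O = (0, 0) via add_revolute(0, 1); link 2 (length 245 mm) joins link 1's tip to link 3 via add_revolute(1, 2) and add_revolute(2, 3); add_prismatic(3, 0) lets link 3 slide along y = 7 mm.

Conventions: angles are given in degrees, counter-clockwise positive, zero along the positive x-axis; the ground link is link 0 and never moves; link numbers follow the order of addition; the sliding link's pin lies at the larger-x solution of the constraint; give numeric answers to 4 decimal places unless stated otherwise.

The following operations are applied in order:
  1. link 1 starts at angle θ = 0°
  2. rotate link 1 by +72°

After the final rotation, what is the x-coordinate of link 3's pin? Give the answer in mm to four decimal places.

geometry: r = 38 mm, L = 245 mm, e = 7 mm; θ starts at 0°
rotate link 1 by +72°: θ ← 0° +72° = 72°
crank pin P = (r cos θ, r sin θ) = (11.742646, 36.140148)
h = r sin θ − e = 36.140148 − 7 = 29.140148
x = r cos θ + √(L² − h²) = 11.742646 + 243.260872 = 255.003518

255.0035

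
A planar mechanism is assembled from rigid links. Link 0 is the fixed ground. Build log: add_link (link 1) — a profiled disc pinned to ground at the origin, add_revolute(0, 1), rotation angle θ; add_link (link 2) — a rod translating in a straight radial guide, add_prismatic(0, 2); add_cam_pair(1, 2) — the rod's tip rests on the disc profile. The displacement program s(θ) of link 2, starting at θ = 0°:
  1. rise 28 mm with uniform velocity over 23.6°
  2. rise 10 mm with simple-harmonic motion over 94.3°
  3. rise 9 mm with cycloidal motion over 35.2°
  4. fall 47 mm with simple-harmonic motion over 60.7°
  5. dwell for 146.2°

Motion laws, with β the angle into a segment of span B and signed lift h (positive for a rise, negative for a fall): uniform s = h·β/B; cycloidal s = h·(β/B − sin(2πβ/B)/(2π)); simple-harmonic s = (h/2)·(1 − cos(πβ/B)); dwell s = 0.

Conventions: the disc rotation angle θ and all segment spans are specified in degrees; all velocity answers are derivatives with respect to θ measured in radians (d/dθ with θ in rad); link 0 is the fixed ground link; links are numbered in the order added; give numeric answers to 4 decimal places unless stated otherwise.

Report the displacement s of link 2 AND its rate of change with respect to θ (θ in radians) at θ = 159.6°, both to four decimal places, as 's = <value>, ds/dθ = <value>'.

seg 1 [0°–23.6°] uniform, h=28: full span → s += 28 → s = 28.0000
seg 2 [23.6°–117.9°] simple-harmonic, h=10: full span → s += 10 → s = 38.0000
seg 3 [117.9°–153.1°] cycloidal, h=9: full span → s += 9 → s = 47.0000
seg 4 [153.1°–213.8°] simple-harmonic, h=-47: θ=159.6° here. β=6.5, B=60.7. -47/2·(1 − cos(π·0.1071)) = -1.3173 → s = 45.6827
velocity in seg [153.1°–213.8°] (simple-harmonic), θ in radians: β = 6.5° = 0.1134 rad, B = 60.7° = 1.0594 rad; ds/dθ = (πh/(2B)) sin(πβ/B) = (π·(-47)/(2·1.0594)) sin(π·0.1071) = -23.003993 mm/rad

s = 45.6827, ds/dθ = -23.0040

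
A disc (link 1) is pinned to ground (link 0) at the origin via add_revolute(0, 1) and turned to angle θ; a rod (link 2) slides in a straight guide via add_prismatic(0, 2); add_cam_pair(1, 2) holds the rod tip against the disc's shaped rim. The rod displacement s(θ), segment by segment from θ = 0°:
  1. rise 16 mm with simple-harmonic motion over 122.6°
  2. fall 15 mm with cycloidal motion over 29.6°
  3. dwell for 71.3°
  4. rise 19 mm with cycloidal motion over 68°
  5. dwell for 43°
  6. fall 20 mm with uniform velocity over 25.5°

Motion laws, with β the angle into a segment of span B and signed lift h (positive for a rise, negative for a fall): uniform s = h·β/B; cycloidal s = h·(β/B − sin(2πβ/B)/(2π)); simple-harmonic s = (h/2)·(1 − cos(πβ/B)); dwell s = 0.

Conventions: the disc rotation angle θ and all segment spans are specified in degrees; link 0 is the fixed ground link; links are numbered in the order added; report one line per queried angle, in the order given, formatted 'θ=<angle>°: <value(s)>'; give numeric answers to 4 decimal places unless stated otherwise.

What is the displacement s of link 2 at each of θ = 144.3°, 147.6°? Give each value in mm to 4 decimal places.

segment 1 (0° to 122.6°, simple-harmonic, h = 16) is passed completely: s = 0.0000 + (16) = 16.0000
θ = 144.3° falls in segment 2 (122.6° to 152.2°, cycloidal, h = -15): β = 144.3 − 122.6 = 21.7°, B = 29.6°; Δs = -15·(0.7331 − sin(2π·0.7331)/(2π)) = -13.3705; s = 16.0000 − 13.3705 = 2.6295
θ = 147.6° falls in segment 2 (122.6° to 152.2°, cycloidal, h = -15): β = 147.6 − 122.6 = 25°, B = 29.6°; Δs = -15·(0.8446 − sin(2π·0.8446)/(2π)) = -14.6468; s = 16.0000 − 14.6468 = 1.3532

θ=144.3°: 2.6295
θ=147.6°: 1.3532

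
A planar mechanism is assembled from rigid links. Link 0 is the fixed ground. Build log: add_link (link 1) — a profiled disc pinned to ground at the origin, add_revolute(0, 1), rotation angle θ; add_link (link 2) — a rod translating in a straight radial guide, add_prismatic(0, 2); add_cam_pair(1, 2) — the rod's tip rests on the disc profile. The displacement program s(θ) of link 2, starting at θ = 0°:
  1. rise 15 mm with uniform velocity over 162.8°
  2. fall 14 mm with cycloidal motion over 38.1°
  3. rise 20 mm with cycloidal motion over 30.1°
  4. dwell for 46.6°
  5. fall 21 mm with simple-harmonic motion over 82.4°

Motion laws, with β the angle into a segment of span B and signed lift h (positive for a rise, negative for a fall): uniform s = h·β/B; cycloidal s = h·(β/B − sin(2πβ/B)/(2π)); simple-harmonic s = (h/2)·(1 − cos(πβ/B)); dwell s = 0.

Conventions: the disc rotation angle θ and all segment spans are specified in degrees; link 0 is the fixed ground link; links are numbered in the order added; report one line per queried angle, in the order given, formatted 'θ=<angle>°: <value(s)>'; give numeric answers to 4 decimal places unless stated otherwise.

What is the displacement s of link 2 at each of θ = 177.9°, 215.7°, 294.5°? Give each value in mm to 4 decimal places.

seg 1 [0°–162.8°] uniform, h=15: full span → s += 15 → s = 15.0000
seg 2 [162.8°–200.9°] cycloidal, h=-14: θ=177.9° here. β=15.1, B=38.1. -14·(0.3963 − sin(2π·0.3963)/(2π)) = -4.1976 → s = 10.8024
seg 2 [162.8°–200.9°] cycloidal, h=-14: full span → s += -14 → s = 1.0000
seg 3 [200.9°–231°] cycloidal, h=20: θ=215.7° here. β=14.8, B=30.1. 20·(0.4917 − sin(2π·0.4917)/(2π)) = 9.6678 → s = 10.6678
seg 3 [200.9°–231°] cycloidal, h=20: full span → s += 20 → s = 21.0000
seg 4 [231°–277.6°] dwell: s stays 21.0000
seg 5 [277.6°–360°] simple-harmonic, h=-21: θ=294.5° here. β=16.9, B=82.4. -21/2·(1 − cos(π·0.2051)) = -2.1052 → s = 18.8948

θ=177.9°: 10.8024
θ=215.7°: 10.6678
θ=294.5°: 18.8948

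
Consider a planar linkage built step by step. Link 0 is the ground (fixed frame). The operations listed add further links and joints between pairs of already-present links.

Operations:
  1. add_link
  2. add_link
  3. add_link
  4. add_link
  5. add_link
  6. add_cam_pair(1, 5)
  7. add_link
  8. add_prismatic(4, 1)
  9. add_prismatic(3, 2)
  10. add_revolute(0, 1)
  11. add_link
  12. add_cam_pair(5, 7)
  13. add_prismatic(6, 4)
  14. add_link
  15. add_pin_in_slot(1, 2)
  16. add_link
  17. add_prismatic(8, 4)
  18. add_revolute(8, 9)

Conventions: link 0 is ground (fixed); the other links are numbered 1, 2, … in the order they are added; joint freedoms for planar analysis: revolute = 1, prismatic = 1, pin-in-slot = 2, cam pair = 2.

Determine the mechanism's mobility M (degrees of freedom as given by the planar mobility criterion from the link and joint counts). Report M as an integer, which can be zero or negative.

(L,J1,J2)=(1,0,0); link0 fixed
link1: (2,0,0)
link2: (3,0,0)
link3: (4,0,0)
link4: (5,0,0)
link5: (6,0,0)
C 1-5 [J2]: (6,0,1)
link6: (7,0,1)
P 4-1 [J1]: (7,1,1)
P 3-2 [J1]: (7,2,1)
R 0-1 [J1]: (7,3,1)
link7: (8,3,1)
C 5-7 [J2]: (8,3,2)
P 6-4 [J1]: (8,4,2)
link8: (9,4,2)
PS 1-2 [J2]: (9,4,3)
link9: (10,4,3)
P 8-4 [J1]: (10,5,3)
R 8-9 [J1]: (10,6,3)
Grübler: 3·9 − 2·6 − 3 = 12

M = 12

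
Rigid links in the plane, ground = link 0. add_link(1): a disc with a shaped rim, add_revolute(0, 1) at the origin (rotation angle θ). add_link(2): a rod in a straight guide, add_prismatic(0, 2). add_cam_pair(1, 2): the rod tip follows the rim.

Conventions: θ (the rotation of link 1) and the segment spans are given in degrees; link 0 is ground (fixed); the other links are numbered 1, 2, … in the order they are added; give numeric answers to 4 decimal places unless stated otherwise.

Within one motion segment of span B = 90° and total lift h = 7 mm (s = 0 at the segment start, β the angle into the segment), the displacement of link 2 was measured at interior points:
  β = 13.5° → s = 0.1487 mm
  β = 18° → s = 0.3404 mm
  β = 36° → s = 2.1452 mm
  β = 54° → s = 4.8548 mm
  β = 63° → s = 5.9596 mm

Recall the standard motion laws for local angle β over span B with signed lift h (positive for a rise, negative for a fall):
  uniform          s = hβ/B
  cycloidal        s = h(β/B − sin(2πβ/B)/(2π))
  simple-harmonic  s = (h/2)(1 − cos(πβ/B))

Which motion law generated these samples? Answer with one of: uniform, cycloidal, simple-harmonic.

candidates at β/B = r: uniform s = h·r (linear in β); cycloidal s = h·(r − sin(2πr)/(2π)); simple-harmonic s = (h/2)(1 − cos(πr))
β=13.5°: printed 0.1487 | uniform 1.0500, cycloidal 0.1487, simple-harmonic 0.3815
β=18°: printed 0.3404 | uniform 1.4000, cycloidal 0.3404, simple-harmonic 0.6684
β=36°: printed 2.1452 | uniform 2.8000, cycloidal 2.1452, simple-harmonic 2.4184
β=54°: printed 4.8548 | uniform 4.2000, cycloidal 4.8548, simple-harmonic 4.5816
β=63°: printed 5.9596 | uniform 4.9000, cycloidal 5.9596, simple-harmonic 5.5572
only one law matches every sample → cycloidal

cycloidal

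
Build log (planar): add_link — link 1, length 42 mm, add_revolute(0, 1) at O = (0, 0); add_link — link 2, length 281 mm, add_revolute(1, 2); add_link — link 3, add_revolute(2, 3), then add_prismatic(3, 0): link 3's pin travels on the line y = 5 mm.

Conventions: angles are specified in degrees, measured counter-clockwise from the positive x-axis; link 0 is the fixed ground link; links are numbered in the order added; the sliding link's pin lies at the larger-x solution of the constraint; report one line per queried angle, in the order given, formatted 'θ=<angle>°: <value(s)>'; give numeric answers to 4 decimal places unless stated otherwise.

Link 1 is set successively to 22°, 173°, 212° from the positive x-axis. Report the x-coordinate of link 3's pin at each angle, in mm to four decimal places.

geometry: r = 42 mm, L = 281 mm, e = 5 mm
θ=22°: crank pin P = (r cos θ, r sin θ) = (38.941722, 15.733477)
θ=22°: h = r sin θ − e = 15.733477 − 5 = 10.733477
θ=22°: x = r cos θ + √(L² − h²) = 38.941722 + 280.794930 = 319.736651
θ=173°: crank pin P = (r cos θ, r sin θ) = (-41.686938, 5.118512)
θ=173°: h = r sin θ − e = 5.118512 − 5 = 0.118512
θ=173°: x = r cos θ + √(L² − h²) = -41.686938 + 280.999975 = 239.313037
θ=212°: crank pin P = (r cos θ, r sin θ) = (-35.618020, -22.256609)
θ=212°: h = r sin θ − e = -22.256609 − 5 = -27.256609
θ=212°: x = r cos θ + √(L² − h²) = -35.618020 + 279.674949 = 244.056929

θ=22°: 319.7367
θ=173°: 239.3130
θ=212°: 244.0569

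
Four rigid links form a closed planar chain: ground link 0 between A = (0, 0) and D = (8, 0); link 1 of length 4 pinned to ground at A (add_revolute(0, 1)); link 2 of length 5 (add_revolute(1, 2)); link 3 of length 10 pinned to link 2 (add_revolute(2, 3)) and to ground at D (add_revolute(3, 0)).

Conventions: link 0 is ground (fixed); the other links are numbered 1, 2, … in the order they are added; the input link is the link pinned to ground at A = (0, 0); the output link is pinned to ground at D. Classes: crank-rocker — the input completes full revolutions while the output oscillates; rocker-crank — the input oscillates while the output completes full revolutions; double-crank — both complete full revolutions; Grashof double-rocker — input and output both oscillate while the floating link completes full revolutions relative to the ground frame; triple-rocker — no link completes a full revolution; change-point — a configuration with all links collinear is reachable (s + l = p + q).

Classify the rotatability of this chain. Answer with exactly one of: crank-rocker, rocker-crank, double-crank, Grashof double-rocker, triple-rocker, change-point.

lengths: ground=8, input=4, coupler=5, output=10
sorted: s=4 (shortest), l=10 (longest), p+q=13
s + l = 14 vs p + q = 13
s + l > p + q → non-Grashof → no link fully rotates → triple-rocker

triple-rocker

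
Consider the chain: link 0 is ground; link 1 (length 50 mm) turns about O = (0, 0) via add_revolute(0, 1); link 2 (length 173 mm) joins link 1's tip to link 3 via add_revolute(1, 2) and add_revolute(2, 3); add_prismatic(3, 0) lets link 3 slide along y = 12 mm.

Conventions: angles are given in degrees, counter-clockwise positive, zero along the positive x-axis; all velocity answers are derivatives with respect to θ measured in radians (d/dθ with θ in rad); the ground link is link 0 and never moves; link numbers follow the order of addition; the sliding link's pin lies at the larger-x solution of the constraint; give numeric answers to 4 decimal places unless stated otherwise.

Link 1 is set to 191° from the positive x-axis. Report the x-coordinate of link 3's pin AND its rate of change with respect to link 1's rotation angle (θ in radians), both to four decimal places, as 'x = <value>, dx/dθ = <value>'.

geometry: r = 50 mm, L = 173 mm, e = 12 mm
crank pin P = (r cos θ, r sin θ) = (-49.081359, -9.540450)
h = r sin θ − e = -9.540450 − 12 = -21.540450
x = r cos θ + √(L² − h²) = -49.081359 + 171.653747 = 122.572388
dx/dθ = −r sin θ − h·r cos θ/√(L² − h²) (θ in radians; h = -21.540450) = 3.381338

x = 122.5724, dx/dθ = 3.3813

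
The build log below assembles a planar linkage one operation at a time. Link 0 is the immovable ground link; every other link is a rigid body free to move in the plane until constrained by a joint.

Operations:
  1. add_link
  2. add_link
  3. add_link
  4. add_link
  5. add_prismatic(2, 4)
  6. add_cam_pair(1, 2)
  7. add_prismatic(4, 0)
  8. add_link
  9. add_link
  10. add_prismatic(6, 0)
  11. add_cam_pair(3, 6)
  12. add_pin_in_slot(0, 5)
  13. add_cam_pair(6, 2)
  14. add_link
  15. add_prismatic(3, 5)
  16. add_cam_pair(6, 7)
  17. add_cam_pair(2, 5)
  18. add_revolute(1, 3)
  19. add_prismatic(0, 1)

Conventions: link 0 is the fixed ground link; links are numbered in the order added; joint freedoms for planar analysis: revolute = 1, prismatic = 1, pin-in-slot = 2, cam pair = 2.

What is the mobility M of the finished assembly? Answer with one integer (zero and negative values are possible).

ground; <1,0,0>
#1 <2,0,0>
#2 <3,0,0>
#3 <4,0,0>
#4 <5,0,0>
P:2↔4 J1 <5,1,0>
C:1↔2 J2 <5,1,1>
P:4↔0 J1 <5,2,1>
#5 <6,2,1>
#6 <7,2,1>
P:6↔0 J1 <7,3,1>
C:3↔6 J2 <7,3,2>
PS:0↔5 J2 <7,3,3>
C:6↔2 J2 <7,3,4>
#7 <8,3,4>
P:3↔5 J1 <8,4,4>
C:6↔7 J2 <8,4,5>
C:2↔5 J2 <8,4,6>
R:1↔3 J1 <8,5,6>
P:0↔1 J1 <8,6,6>
3×7 − 2×6 − 1×6 = 3

M = 3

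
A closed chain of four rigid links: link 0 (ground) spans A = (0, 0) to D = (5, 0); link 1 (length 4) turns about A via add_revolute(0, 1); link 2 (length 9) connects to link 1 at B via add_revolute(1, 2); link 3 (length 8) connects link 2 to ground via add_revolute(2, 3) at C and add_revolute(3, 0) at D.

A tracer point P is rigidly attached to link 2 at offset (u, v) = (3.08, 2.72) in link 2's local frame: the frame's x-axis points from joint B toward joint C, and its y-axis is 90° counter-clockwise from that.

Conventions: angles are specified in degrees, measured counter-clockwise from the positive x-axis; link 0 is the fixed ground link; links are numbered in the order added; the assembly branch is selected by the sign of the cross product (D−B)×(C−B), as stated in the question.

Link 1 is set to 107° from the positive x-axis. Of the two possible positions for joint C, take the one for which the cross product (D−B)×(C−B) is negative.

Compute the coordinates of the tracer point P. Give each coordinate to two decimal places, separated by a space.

A=(0,0), D=(5.00,0)
B = A + 4.00·(cos107°, sin107°) = (-1.1695, 3.8252)
|BD| = 7.2591
circle(B,9.00) ∩ circle(D,8.00): a=4.8005, h=7.6128
  candidates: C₊=(6.9220,7.7657) cross=55.262; C₋=(-1.1012,-5.1745) cross=-55.262
  branch - wants cross < 0 → take C=(-1.1012,-5.1745) (cross=-55.262)
ex = (C−B)/|BC| = (0.0076,-1.0000); ey = (1.0000,0.0076)
P = B + 3.08·ex + 2.72·ey = (1.5738,0.7660)

1.57 0.77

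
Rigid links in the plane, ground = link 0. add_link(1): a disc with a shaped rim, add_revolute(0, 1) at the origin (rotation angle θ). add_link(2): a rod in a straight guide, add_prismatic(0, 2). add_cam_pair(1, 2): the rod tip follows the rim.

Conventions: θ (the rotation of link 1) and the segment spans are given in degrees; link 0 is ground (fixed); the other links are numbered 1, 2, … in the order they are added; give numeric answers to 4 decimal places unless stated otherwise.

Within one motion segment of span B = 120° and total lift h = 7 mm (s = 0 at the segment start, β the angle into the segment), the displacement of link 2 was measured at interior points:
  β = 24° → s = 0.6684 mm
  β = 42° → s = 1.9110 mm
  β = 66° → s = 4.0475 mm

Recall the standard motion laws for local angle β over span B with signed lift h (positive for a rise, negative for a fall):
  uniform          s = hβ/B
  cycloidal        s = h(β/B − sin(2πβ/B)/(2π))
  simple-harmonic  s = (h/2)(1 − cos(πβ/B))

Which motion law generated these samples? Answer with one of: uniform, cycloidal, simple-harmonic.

candidates at β/B = r: uniform s = h·r (linear in β); cycloidal s = h·(r − sin(2πr)/(2π)); simple-harmonic s = (h/2)(1 − cos(πr))
β=24°: printed 0.6684 | uniform 1.4000, cycloidal 0.3404, simple-harmonic 0.6684
β=42°: printed 1.9110 | uniform 2.4500, cycloidal 1.5487, simple-harmonic 1.9110
β=66°: printed 4.0475 | uniform 3.8500, cycloidal 4.1943, simple-harmonic 4.0475
only one law matches every sample → simple-harmonic

simple-harmonic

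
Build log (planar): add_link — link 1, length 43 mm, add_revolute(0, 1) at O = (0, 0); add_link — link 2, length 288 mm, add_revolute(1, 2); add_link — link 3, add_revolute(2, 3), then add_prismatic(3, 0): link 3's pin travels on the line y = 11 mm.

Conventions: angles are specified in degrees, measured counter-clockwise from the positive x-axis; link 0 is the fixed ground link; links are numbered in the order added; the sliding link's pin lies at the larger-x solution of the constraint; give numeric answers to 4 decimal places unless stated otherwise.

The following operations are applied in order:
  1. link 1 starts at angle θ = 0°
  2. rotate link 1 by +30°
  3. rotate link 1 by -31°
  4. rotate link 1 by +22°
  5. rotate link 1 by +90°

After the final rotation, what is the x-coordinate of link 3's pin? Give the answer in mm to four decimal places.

geometry: r = 43 mm, L = 288 mm, e = 11 mm; θ starts at 0°
rotate link 1 by +30°: θ ← 0° +30° = 30°
rotate link 1 by -31°: θ ← 30° -31° = -1°
rotate link 1 by +22°: θ ← -1° +22° = 21°
rotate link 1 by +90°: θ ← 21° +90° = 111°
crank pin P = (r cos θ, r sin θ) = (-15.409822, 40.143958)
h = r sin θ − e = 40.143958 − 11 = 29.143958
x = r cos θ + √(L² − h²) = -15.409822 + 286.521604 = 271.111782

271.1118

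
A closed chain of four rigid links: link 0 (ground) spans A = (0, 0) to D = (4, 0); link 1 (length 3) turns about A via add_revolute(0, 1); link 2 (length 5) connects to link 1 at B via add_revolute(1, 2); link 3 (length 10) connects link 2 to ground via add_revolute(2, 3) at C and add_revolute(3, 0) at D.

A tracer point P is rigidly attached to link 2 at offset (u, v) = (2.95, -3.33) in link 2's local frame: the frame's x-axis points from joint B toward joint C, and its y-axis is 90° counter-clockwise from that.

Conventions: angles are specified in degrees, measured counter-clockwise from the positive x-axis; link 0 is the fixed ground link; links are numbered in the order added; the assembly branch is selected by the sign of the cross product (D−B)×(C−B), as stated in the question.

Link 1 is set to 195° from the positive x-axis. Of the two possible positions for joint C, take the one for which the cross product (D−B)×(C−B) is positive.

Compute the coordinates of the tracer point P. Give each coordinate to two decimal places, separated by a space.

A=(0,0), D=(4.00,0)
B = A + 3.00·(cos195°, sin195°) = (-2.8978, -0.7765)
|BD| = 6.9413
circle(B,5.00) ∩ circle(D,10.00): a=-1.9317, h=4.6118
  candidates: C₊=(-5.3333,3.5903) cross=32.012; C₋=(-4.3015,-5.5754) cross=-32.012
  branch + wants cross > 0 → take C=(-5.3333,3.5903) (cross=32.012)
ex = (C−B)/|BC| = (-0.4871,0.8733); ey = (-0.8733,-0.4871)
P = B + 2.95·ex + -3.33·ey = (-1.4265,3.4220)

-1.43 3.42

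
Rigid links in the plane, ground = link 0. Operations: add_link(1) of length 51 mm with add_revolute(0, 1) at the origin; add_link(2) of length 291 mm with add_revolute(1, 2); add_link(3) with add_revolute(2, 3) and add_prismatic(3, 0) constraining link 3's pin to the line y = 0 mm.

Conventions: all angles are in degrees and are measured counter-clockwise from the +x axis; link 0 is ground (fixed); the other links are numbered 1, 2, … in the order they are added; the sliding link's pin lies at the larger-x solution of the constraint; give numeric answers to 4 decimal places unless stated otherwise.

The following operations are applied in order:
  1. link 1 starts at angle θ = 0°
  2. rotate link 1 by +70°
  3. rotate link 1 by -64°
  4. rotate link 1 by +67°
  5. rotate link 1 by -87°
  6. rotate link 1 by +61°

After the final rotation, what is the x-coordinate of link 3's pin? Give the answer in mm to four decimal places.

geometry: r = 51 mm, L = 291 mm, e = 0 mm; θ starts at 0°
rotate link 1 by +70°: θ ← 0° +70° = 70°
rotate link 1 by -64°: θ ← 70° -64° = 6°
rotate link 1 by +67°: θ ← 6° +67° = 73°
rotate link 1 by -87°: θ ← 73° -87° = -14°
rotate link 1 by +61°: θ ← -14° +61° = 47°
crank pin P = (r cos θ, r sin θ) = (34.781916, 37.299039)
h = r sin θ − e = 37.299039 − 0 = 37.299039
x = r cos θ + √(L² − h²) = 34.781916 + 288.599691 = 323.381607

323.3816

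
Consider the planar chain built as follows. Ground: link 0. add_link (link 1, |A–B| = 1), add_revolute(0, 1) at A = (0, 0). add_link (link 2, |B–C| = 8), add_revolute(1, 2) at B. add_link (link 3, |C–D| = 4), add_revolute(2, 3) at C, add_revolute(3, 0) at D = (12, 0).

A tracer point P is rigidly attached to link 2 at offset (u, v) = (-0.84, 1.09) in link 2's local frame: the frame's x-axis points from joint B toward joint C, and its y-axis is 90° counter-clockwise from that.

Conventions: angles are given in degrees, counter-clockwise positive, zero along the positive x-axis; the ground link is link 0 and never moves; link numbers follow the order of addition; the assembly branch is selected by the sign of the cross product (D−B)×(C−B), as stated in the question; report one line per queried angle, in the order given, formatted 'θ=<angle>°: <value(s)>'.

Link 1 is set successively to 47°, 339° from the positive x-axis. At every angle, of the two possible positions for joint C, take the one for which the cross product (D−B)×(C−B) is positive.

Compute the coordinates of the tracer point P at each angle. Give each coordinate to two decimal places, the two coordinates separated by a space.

A=(0,0), D=(12.00,0)
θ=47°: B = A + 1.00·(cos47°, sin47°) = (0.6820, 0.7314)
θ=47°: |BD| = 11.3416
θ=47°: circle(B,8.00) ∩ circle(D,4.00): a=7.7869, h=1.8341
θ=47°:   candidates: C₊=(8.5710,2.0596) cross=20.802; C₋=(8.3344,-1.6011) cross=-20.802
θ=47°:   branch + wants cross > 0 → take C=(8.5710,2.0596) (cross=20.802)
θ=47°: ex = (C−B)/|BC| = (0.9861,0.1660); ey = (-0.1660,0.9861)
θ=47°: P = B + -0.84·ex + 1.09·ey = (-0.3273,1.6668)
θ=339°: B = A + 1.00·(cos339°, sin339°) = (0.9336, -0.3584)
θ=339°: |BD| = 11.0722
θ=339°: circle(B,8.00) ∩ circle(D,4.00): a=7.7037, h=2.1571
θ=339°:   candidates: C₊=(8.5634,2.0469) cross=23.884; C₋=(8.7031,-2.2650) cross=-23.884
θ=339°:   branch + wants cross > 0 → take C=(8.5634,2.0469) (cross=23.884)
θ=339°: ex = (C−B)/|BC| = (0.9537,0.3007); ey = (-0.3007,0.9537)
θ=339°: P = B + -0.84·ex + 1.09·ey = (-0.1953,0.4286)

θ=47°: -0.33 1.67
θ=339°: -0.20 0.43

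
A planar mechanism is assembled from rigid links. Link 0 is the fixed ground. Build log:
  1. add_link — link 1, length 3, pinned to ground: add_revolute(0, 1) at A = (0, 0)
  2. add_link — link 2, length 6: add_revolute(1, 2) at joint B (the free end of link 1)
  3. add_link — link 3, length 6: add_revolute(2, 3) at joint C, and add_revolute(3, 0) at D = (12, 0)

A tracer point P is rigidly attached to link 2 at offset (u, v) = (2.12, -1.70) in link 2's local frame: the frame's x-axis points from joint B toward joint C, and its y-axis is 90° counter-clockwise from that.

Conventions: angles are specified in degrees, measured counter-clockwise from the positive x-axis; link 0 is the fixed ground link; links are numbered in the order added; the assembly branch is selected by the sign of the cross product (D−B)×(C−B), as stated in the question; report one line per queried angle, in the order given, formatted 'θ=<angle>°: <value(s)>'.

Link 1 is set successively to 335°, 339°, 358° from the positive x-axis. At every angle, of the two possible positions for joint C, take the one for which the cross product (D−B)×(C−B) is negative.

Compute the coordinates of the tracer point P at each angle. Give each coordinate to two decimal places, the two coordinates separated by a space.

A=(0,0), D=(12.00,0)
θ=335°: B = A + 3.00·(cos335°, sin335°) = (2.7189, -1.2679)
θ=335°: |BD| = 9.3673
θ=335°: circle(B,6.00) ∩ circle(D,6.00): a=4.6836, h=3.7501
θ=335°:   candidates: C₊=(6.8519,3.0817) cross=35.129; C₋=(7.8670,-4.3496) cross=-35.129
θ=335°:   branch - wants cross < 0 → take C=(7.8670,-4.3496) (cross=-35.129)
θ=335°: ex = (C−B)/|BC| = (0.8580,-0.5136); ey = (0.5136,0.8580)
θ=335°: P = B + 2.12·ex + -1.70·ey = (3.6648,-3.8154)
θ=339°: B = A + 3.00·(cos339°, sin339°) = (2.8007, -1.0751)
θ=339°: |BD| = 9.2619
θ=339°: circle(B,6.00) ∩ circle(D,6.00): a=4.6309, h=3.8150
θ=339°:   candidates: C₊=(6.9575,3.2517) cross=35.334; C₋=(7.8432,-4.3268) cross=-35.334
θ=339°:   branch - wants cross < 0 → take C=(7.8432,-4.3268) (cross=-35.334)
θ=339°: ex = (C−B)/|BC| = (0.8404,-0.5419); ey = (0.5419,0.8404)
θ=339°: P = B + 2.12·ex + -1.70·ey = (3.6611,-3.6527)
θ=358°: B = A + 3.00·(cos358°, sin358°) = (2.9982, -0.1047)
θ=358°: |BD| = 9.0024
θ=358°: circle(B,6.00) ∩ circle(D,6.00): a=4.5012, h=3.9672
θ=358°:   candidates: C₊=(7.4529,3.9146) cross=35.715; C₋=(7.5452,-4.0193) cross=-35.715
θ=358°:   branch - wants cross < 0 → take C=(7.5452,-4.0193) (cross=-35.715)
θ=358°: ex = (C−B)/|BC| = (0.7578,-0.6524); ey = (0.6524,0.7578)
θ=358°: P = B + 2.12·ex + -1.70·ey = (3.4957,-2.7762)

θ=335°: 3.66 -3.82
θ=339°: 3.66 -3.65
θ=358°: 3.50 -2.78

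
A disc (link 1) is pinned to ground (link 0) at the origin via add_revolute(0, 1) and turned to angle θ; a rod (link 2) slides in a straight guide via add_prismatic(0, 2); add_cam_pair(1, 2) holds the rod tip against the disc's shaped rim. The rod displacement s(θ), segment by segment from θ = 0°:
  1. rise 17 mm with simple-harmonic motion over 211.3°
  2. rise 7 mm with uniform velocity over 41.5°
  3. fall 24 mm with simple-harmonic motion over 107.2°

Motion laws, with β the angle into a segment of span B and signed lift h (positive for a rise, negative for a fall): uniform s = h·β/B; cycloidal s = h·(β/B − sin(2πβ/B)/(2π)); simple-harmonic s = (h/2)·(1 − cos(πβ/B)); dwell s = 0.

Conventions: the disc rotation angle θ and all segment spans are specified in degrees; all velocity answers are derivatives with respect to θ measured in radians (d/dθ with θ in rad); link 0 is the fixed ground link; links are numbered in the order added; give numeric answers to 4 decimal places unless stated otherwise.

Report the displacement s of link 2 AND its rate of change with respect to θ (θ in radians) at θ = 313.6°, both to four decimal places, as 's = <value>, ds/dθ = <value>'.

segment 1 (0° to 211.3°, simple-harmonic, h = 17) is passed completely: s = 0.0000 + (17) = 17.0000
segment 2 (211.3° to 252.8°, uniform, h = 7) is passed completely: s = 17.0000 + (7) = 24.0000
θ = 313.6° falls in segment 3 (252.8° to 360°, simple-harmonic, h = -24): β = 313.6 − 252.8 = 60.8°, B = 107.2°; Δs = -24/2·(1 − cos(π·0.5672)) = -14.5133; s = 24.0000 − 14.5133 = 9.4867
velocity in seg [252.8°–360°] (simple-harmonic), θ in radians: β = 60.8° = 1.0612 rad, B = 107.2° = 1.8710 rad; ds/dθ = (πh/(2B)) sin(πβ/B) = (π·(-24)/(2·1.8710)) sin(π·0.5672) = -19.702372 mm/rad

s = 9.4867, ds/dθ = -19.7024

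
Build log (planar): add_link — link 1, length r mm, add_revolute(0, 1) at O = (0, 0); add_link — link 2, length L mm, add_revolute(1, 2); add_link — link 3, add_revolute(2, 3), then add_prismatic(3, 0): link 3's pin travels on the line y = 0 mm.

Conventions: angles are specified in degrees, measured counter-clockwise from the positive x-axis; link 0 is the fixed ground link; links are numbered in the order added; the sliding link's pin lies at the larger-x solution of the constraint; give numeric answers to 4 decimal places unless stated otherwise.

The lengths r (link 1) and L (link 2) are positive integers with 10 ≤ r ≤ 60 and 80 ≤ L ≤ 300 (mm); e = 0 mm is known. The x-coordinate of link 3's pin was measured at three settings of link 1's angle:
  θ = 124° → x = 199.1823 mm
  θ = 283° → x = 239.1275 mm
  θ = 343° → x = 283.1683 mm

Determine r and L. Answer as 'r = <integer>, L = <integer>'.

constraint per measurement: (x − r cos θ)² + (r sin θ − e)² = L²
subtracting the θ₁ and θ₂ equations cancels the r² and L² terms:
r = (x₁² − x₂²) / (2[(x₁cos θ₁ + e sin θ₁) − (x₂cos θ₂ + e sin θ₂)]) = 53.0000 → r = 53
L² = (x₁ − r cos θ₁)² + (r sin θ₁ − e)² = 54289.0095 → L = 233.0000 → L = 233
check at θ₃=343°: x = 283.1683 (printed 283.1683) ✓

r = 53, L = 233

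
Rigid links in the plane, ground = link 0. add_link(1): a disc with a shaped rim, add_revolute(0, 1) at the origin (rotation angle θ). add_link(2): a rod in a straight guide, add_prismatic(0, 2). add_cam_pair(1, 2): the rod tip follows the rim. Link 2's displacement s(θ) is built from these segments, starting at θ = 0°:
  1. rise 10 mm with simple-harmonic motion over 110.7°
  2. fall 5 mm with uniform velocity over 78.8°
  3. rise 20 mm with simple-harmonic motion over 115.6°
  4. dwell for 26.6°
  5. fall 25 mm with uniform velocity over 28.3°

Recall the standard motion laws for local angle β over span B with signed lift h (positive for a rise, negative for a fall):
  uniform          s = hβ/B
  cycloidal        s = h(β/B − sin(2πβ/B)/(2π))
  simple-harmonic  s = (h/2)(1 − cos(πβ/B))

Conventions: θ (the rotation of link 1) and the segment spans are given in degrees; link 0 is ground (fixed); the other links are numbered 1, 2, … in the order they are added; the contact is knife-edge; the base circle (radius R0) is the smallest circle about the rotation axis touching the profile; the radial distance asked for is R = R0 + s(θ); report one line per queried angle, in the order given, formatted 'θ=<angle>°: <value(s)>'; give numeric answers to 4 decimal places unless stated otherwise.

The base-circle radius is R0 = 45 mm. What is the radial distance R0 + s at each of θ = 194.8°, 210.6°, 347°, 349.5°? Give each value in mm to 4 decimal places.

segment 1 (0° to 110.7°, simple-harmonic, h = 10) is passed completely: s = 0.0000 + (10) = 10.0000
segment 2 (110.7° to 189.5°, uniform, h = -5) is passed completely: s = 10.0000 + (-5) = 5.0000
θ = 194.8° falls in segment 3 (189.5° to 305.1°, simple-harmonic, h = 20): β = 194.8 − 189.5 = 5.3°, B = 115.6°; Δs = 20/2·(1 − cos(π·0.0458)) = 0.1036; s = 5.0000 + 0.1036 = 5.1036
θ = 210.6° falls in segment 3 (189.5° to 305.1°, simple-harmonic, h = 20): β = 210.6 − 189.5 = 21.1°, B = 115.6°; Δs = 20/2·(1 − cos(π·0.1825)) = 1.5995; s = 5.0000 + 1.5995 = 6.5995
segment 3 (189.5° to 305.1°, simple-harmonic, h = 20) is passed completely: s = 5.0000 + (20) = 25.0000
segment 4 (305.1° to 331.7°, dwell): s unchanged at 25.0000
θ = 347° falls in segment 5 (331.7° to 360°, uniform, h = -25): β = 347 − 331.7 = 15.3°, B = 28.3°; Δs = -25·15.3/28.3 = -13.5159; s = 25.0000 − 13.5159 = 11.4841
θ = 349.5° falls in segment 5 (331.7° to 360°, uniform, h = -25): β = 349.5 − 331.7 = 17.8°, B = 28.3°; Δs = -25·17.8/28.3 = -15.7244; s = 25.0000 − 15.7244 = 9.2756
θ=194.8°: R = R0 + s = 45 + 5.1036 = 50.1036
θ=210.6°: R = R0 + s = 45 + 6.5995 = 51.5995
θ=347°: R = R0 + s = 45 + 11.4841 = 56.4841
θ=349.5°: R = R0 + s = 45 + 9.2756 = 54.2756

θ=194.8°: 50.1036
θ=210.6°: 51.5995
θ=347°: 56.4841
θ=349.5°: 54.2756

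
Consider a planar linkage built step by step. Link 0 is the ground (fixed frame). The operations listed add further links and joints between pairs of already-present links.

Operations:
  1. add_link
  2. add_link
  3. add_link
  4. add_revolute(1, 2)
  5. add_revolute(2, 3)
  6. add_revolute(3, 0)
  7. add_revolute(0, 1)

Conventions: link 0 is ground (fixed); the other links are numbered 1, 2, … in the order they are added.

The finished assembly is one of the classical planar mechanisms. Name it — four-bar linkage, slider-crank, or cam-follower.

links: 4 (incl. ground); joints: 4 revolute, 0 prismatic, 0 higher (cam) pair, forming one closed loop
4 links in a single 4R loop → four-bar linkage

four-bar linkage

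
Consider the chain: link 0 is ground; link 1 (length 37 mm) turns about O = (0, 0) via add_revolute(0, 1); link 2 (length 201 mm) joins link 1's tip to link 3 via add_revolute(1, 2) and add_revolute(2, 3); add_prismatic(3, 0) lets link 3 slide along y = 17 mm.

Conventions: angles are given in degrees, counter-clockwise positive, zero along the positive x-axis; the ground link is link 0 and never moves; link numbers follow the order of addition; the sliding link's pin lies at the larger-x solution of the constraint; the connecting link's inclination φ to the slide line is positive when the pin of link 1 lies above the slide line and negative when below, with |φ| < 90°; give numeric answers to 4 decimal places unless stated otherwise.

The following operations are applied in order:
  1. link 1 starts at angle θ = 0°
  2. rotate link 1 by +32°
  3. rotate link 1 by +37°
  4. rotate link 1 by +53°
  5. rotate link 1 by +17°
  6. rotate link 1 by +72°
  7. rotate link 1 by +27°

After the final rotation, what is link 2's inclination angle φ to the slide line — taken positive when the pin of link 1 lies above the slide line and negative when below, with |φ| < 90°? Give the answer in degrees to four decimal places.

geometry: r = 37 mm, L = 201 mm, e = 17 mm; θ starts at 0°
rotate link 1 by +32°: θ ← 0° +32° = 32°
rotate link 1 by +37°: θ ← 32° +37° = 69°
rotate link 1 by +53°: θ ← 69° +53° = 122°
rotate link 1 by +17°: θ ← 122° +17° = 139°
rotate link 1 by +72°: θ ← 139° +72° = 211°
rotate link 1 by +27°: θ ← 211° +27° = 238°
h = r sin θ − e = -31.377780 − 17 = -48.377780
sin φ = h / L = -48.377780 / 201 = -0.24068547
φ = arcsin(-0.24068547) = -13.927001°

-13.9270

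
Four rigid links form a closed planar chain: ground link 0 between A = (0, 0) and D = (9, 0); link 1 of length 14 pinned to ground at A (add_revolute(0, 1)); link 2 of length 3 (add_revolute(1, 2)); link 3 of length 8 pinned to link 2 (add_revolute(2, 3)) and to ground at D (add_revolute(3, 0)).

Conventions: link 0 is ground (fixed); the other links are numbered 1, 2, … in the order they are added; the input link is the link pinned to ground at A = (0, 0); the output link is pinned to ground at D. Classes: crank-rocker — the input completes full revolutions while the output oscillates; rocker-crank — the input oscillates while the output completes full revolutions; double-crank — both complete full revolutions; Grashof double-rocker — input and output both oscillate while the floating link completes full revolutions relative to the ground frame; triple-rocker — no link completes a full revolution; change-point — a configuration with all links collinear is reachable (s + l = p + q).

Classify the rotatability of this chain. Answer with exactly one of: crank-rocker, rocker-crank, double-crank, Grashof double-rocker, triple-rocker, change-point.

lengths: ground=9, input=14, coupler=3, output=8
sorted: s=3 (shortest), l=14 (longest), p+q=17
s + l = 17 vs p + q = 17
s + l = p + q → change-point (collinear configuration reachable)

change-point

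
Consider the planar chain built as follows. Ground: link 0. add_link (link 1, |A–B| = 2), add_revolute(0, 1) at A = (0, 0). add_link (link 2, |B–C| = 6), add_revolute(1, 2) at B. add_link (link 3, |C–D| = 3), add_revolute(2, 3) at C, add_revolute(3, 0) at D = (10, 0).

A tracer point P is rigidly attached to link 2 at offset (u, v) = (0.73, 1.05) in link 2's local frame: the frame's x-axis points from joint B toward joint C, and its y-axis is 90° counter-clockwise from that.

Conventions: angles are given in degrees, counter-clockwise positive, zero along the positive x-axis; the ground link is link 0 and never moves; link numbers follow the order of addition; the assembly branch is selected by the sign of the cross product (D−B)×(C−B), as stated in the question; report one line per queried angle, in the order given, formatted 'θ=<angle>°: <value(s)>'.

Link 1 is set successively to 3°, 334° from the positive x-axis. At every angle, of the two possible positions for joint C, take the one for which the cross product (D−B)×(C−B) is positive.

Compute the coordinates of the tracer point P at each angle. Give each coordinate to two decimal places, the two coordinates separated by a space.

A=(0,0), D=(10.00,0)
θ=3°: B = A + 2.00·(cos3°, sin3°) = (1.9973, 0.1047)
θ=3°: |BD| = 8.0034
θ=3°: circle(B,6.00) ∩ circle(D,3.00): a=5.6885, h=1.9082
θ=3°:   candidates: C₊=(7.7102,1.9383) cross=15.272; C₋=(7.6603,-1.8777) cross=-15.272
θ=3°:   branch + wants cross > 0 → take C=(7.7102,1.9383) (cross=15.272)
θ=3°: ex = (C−B)/|BC| = (0.9522,0.3056); ey = (-0.3056,0.9522)
θ=3°: P = B + 0.73·ex + 1.05·ey = (2.3715,1.3275)
θ=334°: B = A + 2.00·(cos334°, sin334°) = (1.7976, -0.8767)
θ=334°: |BD| = 8.2491
θ=334°: circle(B,6.00) ∩ circle(D,3.00): a=5.7611, h=1.6762
θ=334°:   candidates: C₊=(7.3479,1.4023) cross=13.827; C₋=(7.7042,-1.9312) cross=-13.827
θ=334°:   branch + wants cross > 0 → take C=(7.3479,1.4023) (cross=13.827)
θ=334°: ex = (C−B)/|BC| = (0.9251,0.3798); ey = (-0.3798,0.9251)
θ=334°: P = B + 0.73·ex + 1.05·ey = (2.0740,0.3718)

θ=3°: 2.37 1.33
θ=334°: 2.07 0.37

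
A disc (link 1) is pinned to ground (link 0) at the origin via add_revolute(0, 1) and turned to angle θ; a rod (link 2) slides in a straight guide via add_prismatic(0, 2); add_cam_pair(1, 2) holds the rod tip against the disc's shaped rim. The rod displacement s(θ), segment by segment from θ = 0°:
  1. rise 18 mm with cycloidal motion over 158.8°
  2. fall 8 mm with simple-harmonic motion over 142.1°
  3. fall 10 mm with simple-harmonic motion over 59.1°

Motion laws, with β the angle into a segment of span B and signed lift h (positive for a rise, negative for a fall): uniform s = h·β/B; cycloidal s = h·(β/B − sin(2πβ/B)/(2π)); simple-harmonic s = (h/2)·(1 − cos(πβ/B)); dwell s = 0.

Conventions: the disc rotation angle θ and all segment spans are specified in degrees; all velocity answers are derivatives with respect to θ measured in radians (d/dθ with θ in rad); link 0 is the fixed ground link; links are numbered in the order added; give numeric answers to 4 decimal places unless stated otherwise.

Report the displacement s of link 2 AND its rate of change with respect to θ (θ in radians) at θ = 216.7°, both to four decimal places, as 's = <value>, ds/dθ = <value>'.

segment 1 (0° to 158.8°, cycloidal, h = 18) is passed completely: s = 0.0000 + (18) = 18.0000
θ = 216.7° falls in segment 2 (158.8° to 300.9°, simple-harmonic, h = -8): β = 216.7 − 158.8 = 57.9°, B = 142.1°; Δs = -8/2·(1 − cos(π·0.4075)) = -2.8534; s = 18.0000 − 2.8534 = 15.1466
velocity in seg [158.8°–300.9°] (simple-harmonic), θ in radians: β = 57.9° = 1.0105 rad, B = 142.1° = 2.4801 rad; ds/dθ = (πh/(2B)) sin(πβ/B) = (π·(-8)/(2·2.4801)) sin(π·0.4075) = -4.854231 mm/rad

s = 15.1466, ds/dθ = -4.8542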